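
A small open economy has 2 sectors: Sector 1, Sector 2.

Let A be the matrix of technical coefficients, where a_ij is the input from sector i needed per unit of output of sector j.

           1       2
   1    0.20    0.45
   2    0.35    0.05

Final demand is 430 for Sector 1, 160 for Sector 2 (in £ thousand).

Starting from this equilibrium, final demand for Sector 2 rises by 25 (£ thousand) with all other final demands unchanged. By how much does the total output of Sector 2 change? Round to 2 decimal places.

I − A =
  [   0.80    -0.45]
  [  -0.35     0.95]
det(I−A) = (0.80)(0.95) − (-0.45)(-0.35) = 0.6025
adj(I−A) = [[0.95, 0.45], [0.35, 0.80]]
(I − A)⁻¹ = adj(I−A) / det(I−A) ≈
  [   1.5768     0.7469]
  [   0.5809     1.3278]
Δx = (I − A)⁻¹ Δd with Δd having +25 in the Sector 2 component and 0 elsewhere.
So Δx_2 = L_22 · (+25), where L_22 = adj(I−A)_22 / det(I−A) = 0.80 / 0.6025.
Δx_2 = 0.80 × (+25) / 0.6025 = 20.00 / 0.6025 ≈ 33.20.

Δx_2 = 33.20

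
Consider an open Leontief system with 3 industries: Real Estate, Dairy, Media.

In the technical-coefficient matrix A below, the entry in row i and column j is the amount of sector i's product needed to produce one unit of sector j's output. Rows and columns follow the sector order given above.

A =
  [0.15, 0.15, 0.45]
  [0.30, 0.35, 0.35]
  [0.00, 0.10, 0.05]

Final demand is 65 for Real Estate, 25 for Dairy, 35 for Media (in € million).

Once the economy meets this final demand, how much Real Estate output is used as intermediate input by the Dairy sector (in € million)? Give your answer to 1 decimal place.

z_12 = 18.4

I − A =
  [   0.85    -0.15    -0.45]
  [  -0.30     0.65    -0.35]
  [   0.00    -0.10     0.95]
Cofactors of I−A, C_ij = (−1)^(i+j)·(minor ij) (rows/columns in the sector order above):
  C_11 = (0.65)(0.95) − (-0.35)(-0.10) = 0.5825
  C_12 = −[(-0.30)(0.95) − (-0.35)(0.00)] = 0.2850
  C_13 = (-0.30)(-0.10) − (0.65)(0.00) = 0.0300
  C_21 = −[(-0.15)(0.95) − (-0.45)(-0.10)] = 0.1875
  C_22 = (0.85)(0.95) − (-0.45)(0.00) = 0.8075
  C_23 = −[(0.85)(-0.10) − (-0.15)(0.00)] = 0.0850
  C_31 = (-0.15)(-0.35) − (-0.45)(0.65) = 0.3450
  C_32 = −[(0.85)(-0.35) − (-0.45)(-0.30)] = 0.4325
  C_33 = (0.85)(0.65) − (-0.15)(-0.30) = 0.5075
det(I−A) = Σ_j (I−A)_1j·C_1j = (0.85)(0.5825) + (-0.15)(0.2850) + (-0.45)(0.0300) = 0.438875
adj(I−A) = Cᵀ =
  [ 0.5825   0.1875   0.3450]
  [ 0.2850   0.8075   0.4325]
  [ 0.0300   0.0850   0.5075]
(I − A)⁻¹ = adj(I−A) / det(I−A) ≈
  [   1.3273     0.4272     0.7861]
  [   0.6494     1.8399     0.9855]
  [   0.0684     0.1937     1.1564]
First solve x = (I − A)⁻¹ d = adj(I−A)·d / det(I−A); in particular x_2 = (0.2850·65 + 0.8075·25 + 0.4325·35) / 0.438875 = 53.85 / 0.438875 ≈ 122.700.
Intermediate flow from 1 to 2: z_12 = a_12 · x_2 = 0.15 × 53.85 / 0.438875 = 8.0775 / 0.438875 ≈ 18.4.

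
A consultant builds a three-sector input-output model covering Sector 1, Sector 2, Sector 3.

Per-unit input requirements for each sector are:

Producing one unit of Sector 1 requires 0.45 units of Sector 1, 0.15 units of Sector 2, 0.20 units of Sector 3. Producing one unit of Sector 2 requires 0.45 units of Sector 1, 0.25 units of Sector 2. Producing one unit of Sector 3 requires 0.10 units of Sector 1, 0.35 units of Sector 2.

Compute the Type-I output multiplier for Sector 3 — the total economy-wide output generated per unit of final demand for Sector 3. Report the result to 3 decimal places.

m_3 = 2.630

I − A =
  [   0.55    -0.45    -0.10]
  [  -0.15     0.75    -0.35]
  [  -0.20     0.00     1.00]
Cofactors of I−A, C_ij = (−1)^(i+j)·(minor ij) (rows/columns in the sector order above):
  C_11 = (0.75)(1.00) − (-0.35)(0.00) = 0.7500
  C_12 = −[(-0.15)(1.00) − (-0.35)(-0.20)] = 0.2200
  C_13 = (-0.15)(0.00) − (0.75)(-0.20) = 0.1500
  C_21 = −[(-0.45)(1.00) − (-0.10)(0.00)] = 0.4500
  C_22 = (0.55)(1.00) − (-0.10)(-0.20) = 0.5300
  C_23 = −[(0.55)(0.00) − (-0.45)(-0.20)] = 0.0900
  C_31 = (-0.45)(-0.35) − (-0.10)(0.75) = 0.2325
  C_32 = −[(0.55)(-0.35) − (-0.10)(-0.15)] = 0.2075
  C_33 = (0.55)(0.75) − (-0.45)(-0.15) = 0.3450
det(I−A) = Σ_j (I−A)_1j·C_1j = (0.55)(0.7500) + (-0.45)(0.2200) + (-0.10)(0.1500) = 0.2985
adj(I−A) = Cᵀ =
  [ 0.7500   0.4500   0.2325]
  [ 0.2200   0.5300   0.2075]
  [ 0.1500   0.0900   0.3450]
(I − A)⁻¹ = adj(I−A) / det(I−A) ≈
  [   2.5126     1.5075     0.7789]
  [   0.7370     1.7755     0.6951]
  [   0.5025     0.3015     1.1558]
The output multiplier for sector j is the column-j sum of the Leontief inverse (I − A)⁻¹ = adj(I−A) / det(I−A).
Column 3 of adj(I−A): (0.2325, 0.2075, 0.3450); det(I−A) = 0.2985.
m_3 = (0.2325 + 0.2075 + 0.3450) / 0.2985 = 0.785 / 0.2985 ≈ 2.630.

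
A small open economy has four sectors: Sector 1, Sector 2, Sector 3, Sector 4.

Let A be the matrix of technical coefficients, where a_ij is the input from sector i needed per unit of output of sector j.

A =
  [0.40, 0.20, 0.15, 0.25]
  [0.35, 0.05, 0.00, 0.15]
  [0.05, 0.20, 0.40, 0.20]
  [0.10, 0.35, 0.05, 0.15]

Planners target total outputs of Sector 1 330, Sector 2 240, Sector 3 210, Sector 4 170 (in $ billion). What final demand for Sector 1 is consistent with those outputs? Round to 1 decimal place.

d_1 = 76.0

I − A =
  [   0.60    -0.20    -0.15    -0.25]
  [  -0.35     0.95     0.00    -0.15]
  [  -0.05    -0.20     0.60    -0.20]
  [  -0.10    -0.35    -0.05     0.85]
d = (I − A) x:
  d_1 = (+0.60)·330 + (-0.20)·240 + (-0.15)·210 + (-0.25)·170 = 76.0
  d_2 = (-0.35)·330 + (+0.95)·240 + (+0.00)·210 + (-0.15)·170 = 87.0
  d_3 = (-0.05)·330 + (-0.20)·240 + (+0.60)·210 + (-0.20)·170 = 27.5
  d_4 = (-0.10)·330 + (-0.35)·240 + (-0.05)·210 + (+0.85)·170 = 17.0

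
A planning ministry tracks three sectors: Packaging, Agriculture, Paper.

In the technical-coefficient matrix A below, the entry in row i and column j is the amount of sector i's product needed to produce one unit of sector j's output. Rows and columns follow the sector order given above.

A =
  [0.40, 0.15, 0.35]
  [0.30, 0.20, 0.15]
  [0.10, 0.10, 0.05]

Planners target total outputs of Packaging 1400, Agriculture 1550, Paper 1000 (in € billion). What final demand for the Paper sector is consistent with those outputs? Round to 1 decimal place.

d_3 = 655.0

I − A =
  [   0.60    -0.15    -0.35]
  [  -0.30     0.80    -0.15]
  [  -0.10    -0.10     0.95]
d = (I − A) x:
  d_1 = (+0.60)·1400 + (-0.15)·1550 + (-0.35)·1000 = 257.5
  d_2 = (-0.30)·1400 + (+0.80)·1550 + (-0.15)·1000 = 670.0
  d_3 = (-0.10)·1400 + (-0.10)·1550 + (+0.95)·1000 = 655.0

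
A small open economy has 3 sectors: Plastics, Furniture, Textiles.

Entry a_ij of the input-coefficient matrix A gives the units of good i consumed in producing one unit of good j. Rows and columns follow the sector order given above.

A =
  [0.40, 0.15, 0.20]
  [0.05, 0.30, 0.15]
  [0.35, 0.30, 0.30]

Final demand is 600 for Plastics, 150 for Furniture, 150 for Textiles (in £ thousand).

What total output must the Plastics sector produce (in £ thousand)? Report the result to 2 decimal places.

x_1 = 1565.94

I − A =
  [   0.60    -0.15    -0.20]
  [  -0.05     0.70    -0.15]
  [  -0.35    -0.30     0.70]
Cofactors of I−A, C_ij = (−1)^(i+j)·(minor ij) (rows/columns in the sector order above):
  C_11 = (0.70)(0.70) − (-0.15)(-0.30) = 0.4450
  C_12 = −[(-0.05)(0.70) − (-0.15)(-0.35)] = 0.0875
  C_13 = (-0.05)(-0.30) − (0.70)(-0.35) = 0.2600
  C_21 = −[(-0.15)(0.70) − (-0.20)(-0.30)] = 0.1650
  C_22 = (0.60)(0.70) − (-0.20)(-0.35) = 0.3500
  C_23 = −[(0.60)(-0.30) − (-0.15)(-0.35)] = 0.2325
  C_31 = (-0.15)(-0.15) − (-0.20)(0.70) = 0.1625
  C_32 = −[(0.60)(-0.15) − (-0.20)(-0.05)] = 0.1000
  C_33 = (0.60)(0.70) − (-0.15)(-0.05) = 0.4125
det(I−A) = Σ_j (I−A)_1j·C_1j = (0.60)(0.4450) + (-0.15)(0.0875) + (-0.20)(0.2600) = 0.201875
adj(I−A) = Cᵀ =
  [ 0.4450   0.1650   0.1625]
  [ 0.0875   0.3500   0.1000]
  [ 0.2600   0.2325   0.4125]
(I − A)⁻¹ = adj(I−A) / det(I−A) ≈
  [   2.2043     0.8173     0.8050]
  [   0.4334     1.7337     0.4954]
  [   1.2879     1.1517     2.0433]
x = (I − A)⁻¹ d = adj(I−A)·d / det(I−A), with det(I−A) = 0.201875:
  x_1 = (0.4450·600 + 0.1650·150 + 0.1625·150) / 0.201875 = 316.125 / 0.201875 ≈ 1565.94
  x_2 = (0.0875·600 + 0.3500·150 + 0.1000·150) / 0.201875 = 120.00 / 0.201875 ≈ 594.43
  x_3 = (0.2600·600 + 0.2325·150 + 0.4125·150) / 0.201875 = 252.75 / 0.201875 ≈ 1252.01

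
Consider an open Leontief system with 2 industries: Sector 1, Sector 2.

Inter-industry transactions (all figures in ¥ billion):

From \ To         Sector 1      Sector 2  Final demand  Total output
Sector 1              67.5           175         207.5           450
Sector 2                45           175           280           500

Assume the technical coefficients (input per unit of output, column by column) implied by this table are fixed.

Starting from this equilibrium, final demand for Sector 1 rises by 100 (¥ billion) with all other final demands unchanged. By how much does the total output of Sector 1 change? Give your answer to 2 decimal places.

Technical coefficients a_ij = z_ij / X_j:
  a_11 = 67.5/450 = 0.15, a_21 = 45/450 = 0.10
  a_12 = 175/500 = 0.35, a_22 = 175/500 = 0.35
I − A =
  [   0.85    -0.35]
  [  -0.10     0.65]
det(I−A) = (0.85)(0.65) − (-0.35)(-0.10) = 0.5175
adj(I−A) = [[0.65, 0.35], [0.10, 0.85]]
(I − A)⁻¹ = adj(I−A) / det(I−A) ≈
  [   1.2560     0.6763]
  [   0.1932     1.6425]
Δx = (I − A)⁻¹ Δd with Δd having +100 in the Sector 1 component and 0 elsewhere.
So Δx_1 = L_11 · (+100), where L_11 = adj(I−A)_11 / det(I−A) = 0.65 / 0.5175.
Δx_1 = 0.65 × (+100) / 0.5175 = 65.00 / 0.5175 ≈ 125.60.

Δx_1 = 125.60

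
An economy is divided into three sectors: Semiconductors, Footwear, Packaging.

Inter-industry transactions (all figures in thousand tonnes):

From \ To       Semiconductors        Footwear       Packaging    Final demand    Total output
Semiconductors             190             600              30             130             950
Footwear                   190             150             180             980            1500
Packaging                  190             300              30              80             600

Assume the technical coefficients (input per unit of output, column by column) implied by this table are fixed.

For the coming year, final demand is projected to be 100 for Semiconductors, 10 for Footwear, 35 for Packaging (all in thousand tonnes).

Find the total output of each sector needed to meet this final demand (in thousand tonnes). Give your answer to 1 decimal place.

x_S = 169.9, x_F = 78.6, x_P = 89.1

Technical coefficients a_ij = z_ij / X_j:
  a_SS = 190/950 = 0.20, a_FS = 190/950 = 0.20, a_PS = 190/950 = 0.20
  a_SF = 600/1500 = 0.40, a_FF = 150/1500 = 0.10, a_PF = 300/1500 = 0.20
  a_SP = 30/600 = 0.05, a_FP = 180/600 = 0.30, a_PP = 30/600 = 0.05
I − A =
  [   0.80    -0.40    -0.05]
  [  -0.20     0.90    -0.30]
  [  -0.20    -0.20     0.95]
Cofactors of I−A, C_ij = (−1)^(i+j)·(minor ij) (rows/columns in the sector order above):
  C_11 = (0.90)(0.95) − (-0.30)(-0.20) = 0.7950
  C_12 = −[(-0.20)(0.95) − (-0.30)(-0.20)] = 0.2500
  C_13 = (-0.20)(-0.20) − (0.90)(-0.20) = 0.2200
  C_21 = −[(-0.40)(0.95) − (-0.05)(-0.20)] = 0.3900
  C_22 = (0.80)(0.95) − (-0.05)(-0.20) = 0.7500
  C_23 = −[(0.80)(-0.20) − (-0.40)(-0.20)] = 0.2400
  C_31 = (-0.40)(-0.30) − (-0.05)(0.90) = 0.1650
  C_32 = −[(0.80)(-0.30) − (-0.05)(-0.20)] = 0.2500
  C_33 = (0.80)(0.90) − (-0.40)(-0.20) = 0.6400
det(I−A) = Σ_j (I−A)_1j·C_1j = (0.80)(0.7950) + (-0.40)(0.2500) + (-0.05)(0.2200) = 0.5250
adj(I−A) = Cᵀ =
  [ 0.7950   0.3900   0.1650]
  [ 0.2500   0.7500   0.2500]
  [ 0.2200   0.2400   0.6400]
(I − A)⁻¹ = adj(I−A) / det(I−A) ≈
  [   1.5143     0.7429     0.3143]
  [   0.4762     1.4286     0.4762]
  [   0.4190     0.4571     1.2190]
x = (I − A)⁻¹ d = adj(I−A)·d / det(I−A), with det(I−A) = 0.5250:
  x_S = (0.7950·100 + 0.3900·10 + 0.1650·35) / 0.5250 = 89.175 / 0.5250 ≈ 169.9
  x_F = (0.2500·100 + 0.7500·10 + 0.2500·35) / 0.5250 = 41.25 / 0.5250 ≈ 78.6
  x_P = (0.2200·100 + 0.2400·10 + 0.6400·35) / 0.5250 = 46.80 / 0.5250 ≈ 89.1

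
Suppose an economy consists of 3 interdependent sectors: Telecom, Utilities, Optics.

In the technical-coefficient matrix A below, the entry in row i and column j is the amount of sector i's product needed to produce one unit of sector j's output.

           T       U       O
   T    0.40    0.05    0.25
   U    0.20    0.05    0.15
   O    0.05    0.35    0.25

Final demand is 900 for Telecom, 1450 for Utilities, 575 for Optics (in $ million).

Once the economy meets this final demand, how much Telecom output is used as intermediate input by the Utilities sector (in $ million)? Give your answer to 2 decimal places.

z_TU = 119.39

I − A =
  [   0.60    -0.05    -0.25]
  [  -0.20     0.95    -0.15]
  [  -0.05    -0.35     0.75]
Cofactors of I−A, C_ij = (−1)^(i+j)·(minor ij) (rows/columns in the sector order above):
  C_11 = (0.95)(0.75) − (-0.15)(-0.35) = 0.6600
  C_12 = −[(-0.20)(0.75) − (-0.15)(-0.05)] = 0.1575
  C_13 = (-0.20)(-0.35) − (0.95)(-0.05) = 0.1175
  C_21 = −[(-0.05)(0.75) − (-0.25)(-0.35)] = 0.1250
  C_22 = (0.60)(0.75) − (-0.25)(-0.05) = 0.4375
  C_23 = −[(0.60)(-0.35) − (-0.05)(-0.05)] = 0.2125
  C_31 = (-0.05)(-0.15) − (-0.25)(0.95) = 0.2450
  C_32 = −[(0.60)(-0.15) − (-0.25)(-0.20)] = 0.1400
  C_33 = (0.60)(0.95) − (-0.05)(-0.20) = 0.5600
det(I−A) = Σ_j (I−A)_1j·C_1j = (0.60)(0.6600) + (-0.05)(0.1575) + (-0.25)(0.1175) = 0.35875
adj(I−A) = Cᵀ =
  [ 0.6600   0.1250   0.2450]
  [ 0.1575   0.4375   0.1400]
  [ 0.1175   0.2125   0.5600]
(I − A)⁻¹ = adj(I−A) / det(I−A) ≈
  [   1.8397     0.3484     0.6829]
  [   0.4390     1.2195     0.3902]
  [   0.3275     0.5923     1.5610]
First solve x = (I − A)⁻¹ d = adj(I−A)·d / det(I−A); in particular x_U = (0.1575·900 + 0.4375·1450 + 0.1400·575) / 0.35875 = 856.625 / 0.35875 ≈ 2387.8049.
Intermediate flow from T to U: z_TU = a_TU · x_U = 0.05 × 856.625 / 0.35875 = 42.83125 / 0.35875 ≈ 119.39.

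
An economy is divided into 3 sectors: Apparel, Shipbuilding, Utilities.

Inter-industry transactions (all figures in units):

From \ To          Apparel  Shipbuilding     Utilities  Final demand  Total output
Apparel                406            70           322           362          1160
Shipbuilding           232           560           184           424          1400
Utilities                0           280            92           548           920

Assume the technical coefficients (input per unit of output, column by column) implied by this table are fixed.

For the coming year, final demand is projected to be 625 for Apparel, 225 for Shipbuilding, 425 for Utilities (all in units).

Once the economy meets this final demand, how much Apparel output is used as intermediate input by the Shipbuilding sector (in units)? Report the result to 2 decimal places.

Technical coefficients a_ij = z_ij / X_j:
  a_11 = 406/1160 = 0.35, a_21 = 232/1160 = 0.20, a_31 = 0/1160 = 0.00
  a_12 = 70/1400 = 0.05, a_22 = 560/1400 = 0.40, a_32 = 280/1400 = 0.20
  a_13 = 322/920 = 0.35, a_23 = 184/920 = 0.20, a_33 = 92/920 = 0.10
I − A =
  [   0.65    -0.05    -0.35]
  [  -0.20     0.60    -0.20]
  [   0.00    -0.20     0.90]
Cofactors of I−A, C_ij = (−1)^(i+j)·(minor ij) (rows/columns in the sector order above):
  C_11 = (0.60)(0.90) − (-0.20)(-0.20) = 0.5000
  C_12 = −[(-0.20)(0.90) − (-0.20)(0.00)] = 0.1800
  C_13 = (-0.20)(-0.20) − (0.60)(0.00) = 0.0400
  C_21 = −[(-0.05)(0.90) − (-0.35)(-0.20)] = 0.1150
  C_22 = (0.65)(0.90) − (-0.35)(0.00) = 0.5850
  C_23 = −[(0.65)(-0.20) − (-0.05)(0.00)] = 0.1300
  C_31 = (-0.05)(-0.20) − (-0.35)(0.60) = 0.2200
  C_32 = −[(0.65)(-0.20) − (-0.35)(-0.20)] = 0.2000
  C_33 = (0.65)(0.60) − (-0.05)(-0.20) = 0.3800
det(I−A) = Σ_j (I−A)_1j·C_1j = (0.65)(0.5000) + (-0.05)(0.1800) + (-0.35)(0.0400) = 0.3020
adj(I−A) = Cᵀ =
  [ 0.5000   0.1150   0.2200]
  [ 0.1800   0.5850   0.2000]
  [ 0.0400   0.1300   0.3800]
(I − A)⁻¹ = adj(I−A) / det(I−A) ≈
  [   1.6556     0.3808     0.7285]
  [   0.5960     1.9371     0.6623]
  [   0.1325     0.4305     1.2583]
First solve x = (I − A)⁻¹ d = adj(I−A)·d / det(I−A); in particular x_2 = (0.1800·625 + 0.5850·225 + 0.2000·425) / 0.3020 = 329.125 / 0.3020 ≈ 1089.8179.
Intermediate flow from 1 to 2: z_12 = a_12 · x_2 = 0.05 × 329.125 / 0.3020 = 16.45625 / 0.3020 ≈ 54.49.

z_12 = 54.49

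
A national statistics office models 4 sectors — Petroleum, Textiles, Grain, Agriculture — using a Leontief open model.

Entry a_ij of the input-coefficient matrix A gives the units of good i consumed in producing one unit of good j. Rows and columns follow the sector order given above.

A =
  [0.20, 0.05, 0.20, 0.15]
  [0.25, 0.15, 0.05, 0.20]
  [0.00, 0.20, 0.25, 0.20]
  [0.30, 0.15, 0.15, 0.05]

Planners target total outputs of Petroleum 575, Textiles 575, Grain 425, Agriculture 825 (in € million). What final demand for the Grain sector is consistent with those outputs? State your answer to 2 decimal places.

I − A =
  [   0.80    -0.05    -0.20    -0.15]
  [  -0.25     0.85    -0.05    -0.20]
  [   0.00    -0.20     0.75    -0.20]
  [  -0.30    -0.15    -0.15     0.95]
d = (I − A) x:
  d_1 = (+0.80)·575 + (-0.05)·575 + (-0.20)·425 + (-0.15)·825 = 222.50
  d_2 = (-0.25)·575 + (+0.85)·575 + (-0.05)·425 + (-0.20)·825 = 158.75
  d_3 = (+0.00)·575 + (-0.20)·575 + (+0.75)·425 + (-0.20)·825 = 38.75
  d_4 = (-0.30)·575 + (-0.15)·575 + (-0.15)·425 + (+0.95)·825 = 461.25

d_3 = 38.75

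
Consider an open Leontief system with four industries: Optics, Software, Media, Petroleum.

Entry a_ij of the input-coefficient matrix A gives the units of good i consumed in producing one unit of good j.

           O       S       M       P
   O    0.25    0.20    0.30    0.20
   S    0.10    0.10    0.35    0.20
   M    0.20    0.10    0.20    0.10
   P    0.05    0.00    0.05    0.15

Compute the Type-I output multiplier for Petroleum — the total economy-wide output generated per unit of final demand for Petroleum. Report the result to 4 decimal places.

m_P = 2.6867

I − A =
  [   0.75    -0.20    -0.30    -0.20]
  [  -0.10     0.90    -0.35    -0.20]
  [  -0.20    -0.10     0.80    -0.10]
  [  -0.05     0.00    -0.05     0.85]
Compute the cofactors C_ij = (−1)^(i+j)·(3×3 minor ij) of I−A; the adjugate is their transpose:
adj(I−A) = Cᵀ =
  [ 0.576750   0.161500   0.300000   0.209000]
  [ 0.138750   0.443750   0.256625   0.167250]
  [ 0.167000   0.097750   0.545750   0.126500]
  [ 0.043750   0.015250   0.049750   0.426750]
det(I−A) = Σ_j (I−A)_1j·C_1j = (0.75)(0.576750) + (-0.20)(0.138750) + (-0.30)(0.167000) + (-0.20)(0.043750) = 0.3459625
(I − A)⁻¹ = adj(I−A) / det(I−A) ≈
  [   1.66709     0.46681     0.86715     0.60411]
  [   0.40106     1.28265     0.74177     0.48343]
  [   0.48271     0.28255     1.57748     0.36565]
  [   0.12646     0.04408     0.14380     1.23352]
The output multiplier for sector j is the column-j sum of the Leontief inverse (I − A)⁻¹ = adj(I−A) / det(I−A).
Column P of adj(I−A): (0.209000, 0.167250, 0.126500, 0.426750); det(I−A) = 0.3459625.
m_P = (0.209000 + 0.167250 + 0.126500 + 0.426750) / 0.3459625 = 0.9295 / 0.3459625 ≈ 2.6867.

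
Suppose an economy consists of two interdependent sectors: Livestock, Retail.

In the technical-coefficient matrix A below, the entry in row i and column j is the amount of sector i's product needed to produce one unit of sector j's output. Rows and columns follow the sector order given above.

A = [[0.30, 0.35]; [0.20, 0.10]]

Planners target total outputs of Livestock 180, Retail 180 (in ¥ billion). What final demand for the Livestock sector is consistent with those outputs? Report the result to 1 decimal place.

I − A =
  [   0.70    -0.35]
  [  -0.20     0.90]
d = (I − A) x:
  d_L = (+0.70)·180 + (-0.35)·180 = 63.0
  d_R = (-0.20)·180 + (+0.90)·180 = 126.0

d_L = 63.0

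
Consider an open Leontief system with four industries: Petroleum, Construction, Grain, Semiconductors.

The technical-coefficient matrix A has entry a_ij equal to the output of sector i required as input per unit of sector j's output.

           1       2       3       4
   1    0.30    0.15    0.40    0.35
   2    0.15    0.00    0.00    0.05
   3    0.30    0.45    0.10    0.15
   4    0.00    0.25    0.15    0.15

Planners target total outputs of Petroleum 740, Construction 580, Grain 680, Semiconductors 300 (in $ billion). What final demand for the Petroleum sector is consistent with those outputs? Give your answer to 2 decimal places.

I − A =
  [   0.70    -0.15    -0.40    -0.35]
  [  -0.15     1.00     0.00    -0.05]
  [  -0.30    -0.45     0.90    -0.15]
  [   0.00    -0.25    -0.15     0.85]
d = (I − A) x:
  d_1 = (+0.70)·740 + (-0.15)·580 + (-0.40)·680 + (-0.35)·300 = 54.00
  d_2 = (-0.15)·740 + (+1.00)·580 + (+0.00)·680 + (-0.05)·300 = 454.00
  d_3 = (-0.30)·740 + (-0.45)·580 + (+0.90)·680 + (-0.15)·300 = 84.00
  d_4 = (+0.00)·740 + (-0.25)·580 + (-0.15)·680 + (+0.85)·300 = 8.00

d_1 = 54.00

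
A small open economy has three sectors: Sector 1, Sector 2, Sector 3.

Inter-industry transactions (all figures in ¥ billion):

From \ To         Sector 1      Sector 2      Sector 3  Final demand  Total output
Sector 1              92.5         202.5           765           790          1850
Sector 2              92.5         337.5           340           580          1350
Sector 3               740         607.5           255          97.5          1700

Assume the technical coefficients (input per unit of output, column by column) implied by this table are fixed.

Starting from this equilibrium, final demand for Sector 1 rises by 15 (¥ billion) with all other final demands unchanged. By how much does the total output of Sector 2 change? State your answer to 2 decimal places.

Δx_2 = 5.15

Technical coefficients a_ij = z_ij / X_j:
  a_11 = 92.5/1850 = 0.05, a_21 = 92.5/1850 = 0.05, a_31 = 740/1850 = 0.40
  a_12 = 202.5/1350 = 0.15, a_22 = 337.5/1350 = 0.25, a_32 = 607.5/1350 = 0.45
  a_13 = 765/1700 = 0.45, a_23 = 340/1700 = 0.20, a_33 = 255/1700 = 0.15
I − A =
  [   0.95    -0.15    -0.45]
  [  -0.05     0.75    -0.20]
  [  -0.40    -0.45     0.85]
Cofactors of I−A, C_ij = (−1)^(i+j)·(minor ij) (rows/columns in the sector order above):
  C_11 = (0.75)(0.85) − (-0.20)(-0.45) = 0.5475
  C_12 = −[(-0.05)(0.85) − (-0.20)(-0.40)] = 0.1225
  C_13 = (-0.05)(-0.45) − (0.75)(-0.40) = 0.3225
  C_21 = −[(-0.15)(0.85) − (-0.45)(-0.45)] = 0.3300
  C_22 = (0.95)(0.85) − (-0.45)(-0.40) = 0.6275
  C_23 = −[(0.95)(-0.45) − (-0.15)(-0.40)] = 0.4875
  C_31 = (-0.15)(-0.20) − (-0.45)(0.75) = 0.3675
  C_32 = −[(0.95)(-0.20) − (-0.45)(-0.05)] = 0.2125
  C_33 = (0.95)(0.75) − (-0.15)(-0.05) = 0.7050
det(I−A) = Σ_j (I−A)_1j·C_1j = (0.95)(0.5475) + (-0.15)(0.1225) + (-0.45)(0.3225) = 0.356625
adj(I−A) = Cᵀ =
  [ 0.5475   0.3300   0.3675]
  [ 0.1225   0.6275   0.2125]
  [ 0.3225   0.4875   0.7050]
(I − A)⁻¹ = adj(I−A) / det(I−A) ≈
  [   1.5352     0.9253     1.0305]
  [   0.3435     1.7596     0.5959]
  [   0.9043     1.3670     1.9769]
Δx = (I − A)⁻¹ Δd with Δd having +15 in the Sector 1 component and 0 elsewhere.
So Δx_2 = L_21 · (+15), where L_21 = adj(I−A)_21 / det(I−A) = 0.1225 / 0.356625.
Δx_2 = 0.1225 × (+15) / 0.356625 = 1.8375 / 0.356625 ≈ 5.15.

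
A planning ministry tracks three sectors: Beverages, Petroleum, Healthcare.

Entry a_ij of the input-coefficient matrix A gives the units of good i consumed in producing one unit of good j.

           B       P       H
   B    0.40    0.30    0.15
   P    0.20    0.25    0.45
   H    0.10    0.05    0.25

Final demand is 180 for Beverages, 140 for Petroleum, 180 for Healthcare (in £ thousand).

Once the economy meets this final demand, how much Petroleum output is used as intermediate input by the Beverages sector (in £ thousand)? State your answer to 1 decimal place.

I − A =
  [   0.60    -0.30    -0.15]
  [  -0.20     0.75    -0.45]
  [  -0.10    -0.05     0.75]
Cofactors of I−A, C_ij = (−1)^(i+j)·(minor ij) (rows/columns in the sector order above):
  C_11 = (0.75)(0.75) − (-0.45)(-0.05) = 0.5400
  C_12 = −[(-0.20)(0.75) − (-0.45)(-0.10)] = 0.1950
  C_13 = (-0.20)(-0.05) − (0.75)(-0.10) = 0.0850
  C_21 = −[(-0.30)(0.75) − (-0.15)(-0.05)] = 0.2325
  C_22 = (0.60)(0.75) − (-0.15)(-0.10) = 0.4350
  C_23 = −[(0.60)(-0.05) − (-0.30)(-0.10)] = 0.0600
  C_31 = (-0.30)(-0.45) − (-0.15)(0.75) = 0.2475
  C_32 = −[(0.60)(-0.45) − (-0.15)(-0.20)] = 0.3000
  C_33 = (0.60)(0.75) − (-0.30)(-0.20) = 0.3900
det(I−A) = Σ_j (I−A)_1j·C_1j = (0.60)(0.5400) + (-0.30)(0.1950) + (-0.15)(0.0850) = 0.25275
adj(I−A) = Cᵀ =
  [ 0.5400   0.2325   0.2475]
  [ 0.1950   0.4350   0.3000]
  [ 0.0850   0.0600   0.3900]
(I − A)⁻¹ = adj(I−A) / det(I−A) ≈
  [   2.1365     0.9199     0.9792]
  [   0.7715     1.7211     1.1869]
  [   0.3363     0.2374     1.5430]
First solve x = (I − A)⁻¹ d = adj(I−A)·d / det(I−A); in particular x_B = (0.5400·180 + 0.2325·140 + 0.2475·180) / 0.25275 = 174.30 / 0.25275 ≈ 689.614.
Intermediate flow from P to B: z_PB = a_PB · x_B = 0.20 × 174.30 / 0.25275 = 34.86 / 0.25275 ≈ 137.9.

z_PB = 137.9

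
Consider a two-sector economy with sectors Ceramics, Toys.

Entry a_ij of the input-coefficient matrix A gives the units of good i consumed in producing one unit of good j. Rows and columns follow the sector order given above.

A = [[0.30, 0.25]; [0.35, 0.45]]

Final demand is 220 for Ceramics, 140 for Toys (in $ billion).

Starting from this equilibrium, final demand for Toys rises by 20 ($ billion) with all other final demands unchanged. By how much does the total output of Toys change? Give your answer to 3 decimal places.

Δx_T = 47.059

I − A =
  [   0.70    -0.25]
  [  -0.35     0.55]
det(I−A) = (0.70)(0.55) − (-0.25)(-0.35) = 0.2975
adj(I−A) = [[0.55, 0.25], [0.35, 0.70]]
(I − A)⁻¹ = adj(I−A) / det(I−A) ≈
  [   1.8487     0.8403]
  [   1.1765     2.3529]
Δx = (I − A)⁻¹ Δd with Δd having +20 in the Toys component and 0 elsewhere.
So Δx_T = L_TT · (+20), where L_TT = adj(I−A)_TT / det(I−A) = 0.70 / 0.2975.
Δx_T = 0.70 × (+20) / 0.2975 = 14.00 / 0.2975 ≈ 47.059.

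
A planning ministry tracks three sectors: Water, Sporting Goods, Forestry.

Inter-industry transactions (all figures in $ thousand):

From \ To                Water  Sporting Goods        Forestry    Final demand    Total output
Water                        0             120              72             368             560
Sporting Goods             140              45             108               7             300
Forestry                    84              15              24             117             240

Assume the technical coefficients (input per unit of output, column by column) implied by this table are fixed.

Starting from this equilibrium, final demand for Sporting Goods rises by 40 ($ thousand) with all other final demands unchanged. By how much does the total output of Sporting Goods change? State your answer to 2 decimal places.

Technical coefficients a_ij = z_ij / X_j:
  a_WW = 0/560 = 0.00, a_SW = 140/560 = 0.25, a_FW = 84/560 = 0.15
  a_WS = 120/300 = 0.40, a_SS = 45/300 = 0.15, a_FS = 15/300 = 0.05
  a_WF = 72/240 = 0.30, a_SF = 108/240 = 0.45, a_FF = 24/240 = 0.10
I − A =
  [   1.00    -0.40    -0.30]
  [  -0.25     0.85    -0.45]
  [  -0.15    -0.05     0.90]
Cofactors of I−A, C_ij = (−1)^(i+j)·(minor ij) (rows/columns in the sector order above):
  C_11 = (0.85)(0.90) − (-0.45)(-0.05) = 0.7425
  C_12 = −[(-0.25)(0.90) − (-0.45)(-0.15)] = 0.2925
  C_13 = (-0.25)(-0.05) − (0.85)(-0.15) = 0.1400
  C_21 = −[(-0.40)(0.90) − (-0.30)(-0.05)] = 0.3750
  C_22 = (1.00)(0.90) − (-0.30)(-0.15) = 0.8550
  C_23 = −[(1.00)(-0.05) − (-0.40)(-0.15)] = 0.1100
  C_31 = (-0.40)(-0.45) − (-0.30)(0.85) = 0.4350
  C_32 = −[(1.00)(-0.45) − (-0.30)(-0.25)] = 0.5250
  C_33 = (1.00)(0.85) − (-0.40)(-0.25) = 0.7500
det(I−A) = Σ_j (I−A)_1j·C_1j = (1.00)(0.7425) + (-0.40)(0.2925) + (-0.30)(0.1400) = 0.5835
adj(I−A) = Cᵀ =
  [ 0.7425   0.3750   0.4350]
  [ 0.2925   0.8550   0.5250]
  [ 0.1400   0.1100   0.7500]
(I − A)⁻¹ = adj(I−A) / det(I−A) ≈
  [   1.2725     0.6427     0.7455]
  [   0.5013     1.4653     0.8997]
  [   0.2399     0.1885     1.2853]
Δx = (I − A)⁻¹ Δd with Δd having +40 in the Sporting Goods component and 0 elsewhere.
So Δx_S = L_SS · (+40), where L_SS = adj(I−A)_SS / det(I−A) = 0.8550 / 0.5835.
Δx_S = 0.8550 × (+40) / 0.5835 = 34.20 / 0.5835 ≈ 58.61.

Δx_S = 58.61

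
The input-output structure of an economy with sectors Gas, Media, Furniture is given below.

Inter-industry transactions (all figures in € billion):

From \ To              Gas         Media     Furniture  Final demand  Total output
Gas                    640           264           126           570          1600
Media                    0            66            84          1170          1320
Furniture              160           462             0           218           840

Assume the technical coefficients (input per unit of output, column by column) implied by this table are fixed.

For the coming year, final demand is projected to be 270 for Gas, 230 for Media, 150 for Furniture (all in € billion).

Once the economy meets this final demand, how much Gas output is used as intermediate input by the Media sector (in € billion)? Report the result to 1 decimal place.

z_12 = 54.9

Technical coefficients a_ij = z_ij / X_j:
  a_11 = 640/1600 = 0.40, a_21 = 0/1600 = 0.00, a_31 = 160/1600 = 0.10
  a_12 = 264/1320 = 0.20, a_22 = 66/1320 = 0.05, a_32 = 462/1320 = 0.35
  a_13 = 126/840 = 0.15, a_23 = 84/840 = 0.10, a_33 = 0/840 = 0.00
I − A =
  [   0.60    -0.20    -0.15]
  [   0.00     0.95    -0.10]
  [  -0.10    -0.35     1.00]
Cofactors of I−A, C_ij = (−1)^(i+j)·(minor ij) (rows/columns in the sector order above):
  C_11 = (0.95)(1.00) − (-0.10)(-0.35) = 0.9150
  C_12 = −[(0.00)(1.00) − (-0.10)(-0.10)] = 0.0100
  C_13 = (0.00)(-0.35) − (0.95)(-0.10) = 0.0950
  C_21 = −[(-0.20)(1.00) − (-0.15)(-0.35)] = 0.2525
  C_22 = (0.60)(1.00) − (-0.15)(-0.10) = 0.5850
  C_23 = −[(0.60)(-0.35) − (-0.20)(-0.10)] = 0.2300
  C_31 = (-0.20)(-0.10) − (-0.15)(0.95) = 0.1625
  C_32 = −[(0.60)(-0.10) − (-0.15)(0.00)] = 0.0600
  C_33 = (0.60)(0.95) − (-0.20)(0.00) = 0.5700
det(I−A) = Σ_j (I−A)_1j·C_1j = (0.60)(0.9150) + (-0.20)(0.0100) + (-0.15)(0.0950) = 0.53275
adj(I−A) = Cᵀ =
  [ 0.9150   0.2525   0.1625]
  [ 0.0100   0.5850   0.0600]
  [ 0.0950   0.2300   0.5700]
(I − A)⁻¹ = adj(I−A) / det(I−A) ≈
  [   1.7175     0.4740     0.3050]
  [   0.0188     1.0981     0.1126]
  [   0.1783     0.4317     1.0699]
First solve x = (I − A)⁻¹ d = adj(I−A)·d / det(I−A); in particular x_2 = (0.0100·270 + 0.5850·230 + 0.0600·150) / 0.53275 = 146.25 / 0.53275 ≈ 274.519.
Intermediate flow from 1 to 2: z_12 = a_12 · x_2 = 0.20 × 146.25 / 0.53275 = 29.25 / 0.53275 ≈ 54.9.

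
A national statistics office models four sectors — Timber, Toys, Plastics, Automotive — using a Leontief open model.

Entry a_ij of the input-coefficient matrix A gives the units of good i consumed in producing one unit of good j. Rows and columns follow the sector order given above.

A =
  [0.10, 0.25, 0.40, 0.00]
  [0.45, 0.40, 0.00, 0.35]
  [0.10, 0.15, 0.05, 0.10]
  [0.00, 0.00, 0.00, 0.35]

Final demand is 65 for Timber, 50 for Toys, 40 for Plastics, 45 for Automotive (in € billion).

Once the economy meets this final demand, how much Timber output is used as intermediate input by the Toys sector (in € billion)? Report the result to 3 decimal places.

z_12 = 68.097

I − A =
  [   0.90    -0.25    -0.40     0.00]
  [  -0.45     0.60     0.00    -0.35]
  [  -0.10    -0.15     0.95    -0.10]
  [   0.00     0.00     0.00     0.65]
Compute the cofactors C_ij = (−1)^(i+j)·(3×3 minor ij) of I−A; the adjugate is their transpose:
adj(I−A) = Cᵀ =
  [ 0.370500   0.193375   0.156000   0.128125]
  [ 0.277875   0.529750   0.117000   0.303250]
  [ 0.082875   0.104000   0.277875   0.098750]
  [ 0.000000   0.000000   0.000000   0.355125]
det(I−A) = Σ_j (I−A)_1j·C_1j = (0.90)(0.370500) + (-0.25)(0.277875) + (-0.40)(0.082875) + (0.00)(0.000000) = 0.23083125
(I − A)⁻¹ = adj(I−A) / det(I−A) ≈
  [   1.6051     0.8377     0.6758     0.5551]
  [   1.2038     2.2950     0.5069     1.3137]
  [   0.3590     0.4505     1.2038     0.4278]
  [   0.0000     0.0000     0.0000     1.5385]
First solve x = (I − A)⁻¹ d = adj(I−A)·d / det(I−A); in particular x_2 = (0.277875·65 + 0.529750·50 + 0.117000·40 + 0.303250·45) / 0.23083125 = 62.875625 / 0.23083125 ≈ 272.38784.
Intermediate flow from 1 to 2: z_12 = a_12 · x_2 = 0.25 × 62.875625 / 0.23083125 = 15.71890625 / 0.23083125 ≈ 68.097.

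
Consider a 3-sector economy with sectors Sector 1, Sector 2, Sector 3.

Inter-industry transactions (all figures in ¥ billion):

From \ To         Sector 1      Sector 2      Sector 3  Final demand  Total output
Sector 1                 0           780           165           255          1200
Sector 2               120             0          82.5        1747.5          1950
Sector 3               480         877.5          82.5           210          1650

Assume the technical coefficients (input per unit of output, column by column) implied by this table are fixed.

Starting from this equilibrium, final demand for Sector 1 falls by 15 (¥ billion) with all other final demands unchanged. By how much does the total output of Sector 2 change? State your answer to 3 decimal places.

Δx_2 = -2.061

Technical coefficients a_ij = z_ij / X_j:
  a_11 = 0/1200 = 0.00, a_21 = 120/1200 = 0.10, a_31 = 480/1200 = 0.40
  a_12 = 780/1950 = 0.40, a_22 = 0/1950 = 0.00, a_32 = 877.5/1950 = 0.45
  a_13 = 165/1650 = 0.10, a_23 = 82.5/1650 = 0.05, a_33 = 82.5/1650 = 0.05
I − A =
  [   1.00    -0.40    -0.10]
  [  -0.10     1.00    -0.05]
  [  -0.40    -0.45     0.95]
Cofactors of I−A, C_ij = (−1)^(i+j)·(minor ij) (rows/columns in the sector order above):
  C_11 = (1.00)(0.95) − (-0.05)(-0.45) = 0.9275
  C_12 = −[(-0.10)(0.95) − (-0.05)(-0.40)] = 0.1150
  C_13 = (-0.10)(-0.45) − (1.00)(-0.40) = 0.4450
  C_21 = −[(-0.40)(0.95) − (-0.10)(-0.45)] = 0.4250
  C_22 = (1.00)(0.95) − (-0.10)(-0.40) = 0.9100
  C_23 = −[(1.00)(-0.45) − (-0.40)(-0.40)] = 0.6100
  C_31 = (-0.40)(-0.05) − (-0.10)(1.00) = 0.1200
  C_32 = −[(1.00)(-0.05) − (-0.10)(-0.10)] = 0.0600
  C_33 = (1.00)(1.00) − (-0.40)(-0.10) = 0.9600
det(I−A) = Σ_j (I−A)_1j·C_1j = (1.00)(0.9275) + (-0.40)(0.1150) + (-0.10)(0.4450) = 0.8370
adj(I−A) = Cᵀ =
  [ 0.9275   0.4250   0.1200]
  [ 0.1150   0.9100   0.0600]
  [ 0.4450   0.6100   0.9600]
(I − A)⁻¹ = adj(I−A) / det(I−A) ≈
  [   1.1081     0.5078     0.1434]
  [   0.1374     1.0872     0.0717]
  [   0.5317     0.7288     1.1470]
Δx = (I − A)⁻¹ Δd with Δd having -15 in the Sector 1 component and 0 elsewhere.
So Δx_2 = L_21 · (-15), where L_21 = adj(I−A)_21 / det(I−A) = 0.1150 / 0.8370.
Δx_2 = 0.1150 × (-15) / 0.8370 = -1.725 / 0.8370 ≈ -2.061.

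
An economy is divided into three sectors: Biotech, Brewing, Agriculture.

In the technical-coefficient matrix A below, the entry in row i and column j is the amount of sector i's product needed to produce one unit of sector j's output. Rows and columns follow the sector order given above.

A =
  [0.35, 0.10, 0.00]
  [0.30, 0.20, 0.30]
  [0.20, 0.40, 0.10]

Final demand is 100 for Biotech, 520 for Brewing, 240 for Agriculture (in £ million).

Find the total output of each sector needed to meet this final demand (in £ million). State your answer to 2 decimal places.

x_1 = 319.33, x_2 = 1075.63, x_3 = 815.69

I − A =
  [   0.65    -0.10     0.00]
  [  -0.30     0.80    -0.30]
  [  -0.20    -0.40     0.90]
Cofactors of I−A, C_ij = (−1)^(i+j)·(minor ij) (rows/columns in the sector order above):
  C_11 = (0.80)(0.90) − (-0.30)(-0.40) = 0.6000
  C_12 = −[(-0.30)(0.90) − (-0.30)(-0.20)] = 0.3300
  C_13 = (-0.30)(-0.40) − (0.80)(-0.20) = 0.2800
  C_21 = −[(-0.10)(0.90) − (0.00)(-0.40)] = 0.0900
  C_22 = (0.65)(0.90) − (0.00)(-0.20) = 0.5850
  C_23 = −[(0.65)(-0.40) − (-0.10)(-0.20)] = 0.2800
  C_31 = (-0.10)(-0.30) − (0.00)(0.80) = 0.0300
  C_32 = −[(0.65)(-0.30) − (0.00)(-0.30)] = 0.1950
  C_33 = (0.65)(0.80) − (-0.10)(-0.30) = 0.4900
det(I−A) = Σ_j (I−A)_1j·C_1j = (0.65)(0.6000) + (-0.10)(0.3300) + (0.00)(0.2800) = 0.3570
adj(I−A) = Cᵀ =
  [ 0.6000   0.0900   0.0300]
  [ 0.3300   0.5850   0.1950]
  [ 0.2800   0.2800   0.4900]
(I − A)⁻¹ = adj(I−A) / det(I−A) ≈
  [   1.6807     0.2521     0.0840]
  [   0.9244     1.6387     0.5462]
  [   0.7843     0.7843     1.3725]
x = (I − A)⁻¹ d = adj(I−A)·d / det(I−A), with det(I−A) = 0.3570:
  x_1 = (0.6000·100 + 0.0900·520 + 0.0300·240) / 0.3570 = 114.00 / 0.3570 ≈ 319.33
  x_2 = (0.3300·100 + 0.5850·520 + 0.1950·240) / 0.3570 = 384.00 / 0.3570 ≈ 1075.63
  x_3 = (0.2800·100 + 0.2800·520 + 0.4900·240) / 0.3570 = 291.20 / 0.3570 ≈ 815.69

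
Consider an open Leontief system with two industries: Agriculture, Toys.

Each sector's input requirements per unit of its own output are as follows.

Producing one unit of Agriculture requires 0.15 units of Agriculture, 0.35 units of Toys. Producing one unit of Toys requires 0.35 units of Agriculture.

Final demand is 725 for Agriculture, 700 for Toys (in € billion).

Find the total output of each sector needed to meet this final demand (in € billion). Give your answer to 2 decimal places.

I − A =
  [   0.85    -0.35]
  [  -0.35     1.00]
det(I−A) = (0.85)(1.00) − (-0.35)(-0.35) = 0.7275
adj(I−A) = [[1.00, 0.35], [0.35, 0.85]]
(I − A)⁻¹ = adj(I−A) / det(I−A) ≈
  [   1.3746     0.4811]
  [   0.4811     1.1684]
x = (I − A)⁻¹ d = adj(I−A)·d / det(I−A), with det(I−A) = 0.7275:
  x_A = (1.00·725 + 0.35·700) / 0.7275 = 970.00 / 0.7275 ≈ 1333.33
  x_T = (0.35·725 + 0.85·700) / 0.7275 = 848.75 / 0.7275 ≈ 1166.67

x_A = 1333.33, x_T = 1166.67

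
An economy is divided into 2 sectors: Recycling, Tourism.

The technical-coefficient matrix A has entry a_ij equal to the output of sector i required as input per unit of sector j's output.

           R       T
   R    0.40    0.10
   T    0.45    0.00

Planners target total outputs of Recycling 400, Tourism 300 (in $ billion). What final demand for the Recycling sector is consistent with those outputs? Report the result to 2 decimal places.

d_R = 210.00

I − A =
  [   0.60    -0.10]
  [  -0.45     1.00]
d = (I − A) x:
  d_R = (+0.60)·400 + (-0.10)·300 = 210.00
  d_T = (-0.45)·400 + (+1.00)·300 = 120.00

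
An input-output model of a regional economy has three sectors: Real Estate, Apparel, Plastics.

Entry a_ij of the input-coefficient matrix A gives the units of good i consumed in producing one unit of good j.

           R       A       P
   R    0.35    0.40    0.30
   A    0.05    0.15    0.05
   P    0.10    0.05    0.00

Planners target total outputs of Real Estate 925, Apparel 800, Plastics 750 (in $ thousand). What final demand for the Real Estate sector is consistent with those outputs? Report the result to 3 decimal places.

d_R = 56.250

I − A =
  [   0.65    -0.40    -0.30]
  [  -0.05     0.85    -0.05]
  [  -0.10    -0.05     1.00]
d = (I − A) x:
  d_R = (+0.65)·925 + (-0.40)·800 + (-0.30)·750 = 56.250
  d_A = (-0.05)·925 + (+0.85)·800 + (-0.05)·750 = 596.250
  d_P = (-0.10)·925 + (-0.05)·800 + (+1.00)·750 = 617.500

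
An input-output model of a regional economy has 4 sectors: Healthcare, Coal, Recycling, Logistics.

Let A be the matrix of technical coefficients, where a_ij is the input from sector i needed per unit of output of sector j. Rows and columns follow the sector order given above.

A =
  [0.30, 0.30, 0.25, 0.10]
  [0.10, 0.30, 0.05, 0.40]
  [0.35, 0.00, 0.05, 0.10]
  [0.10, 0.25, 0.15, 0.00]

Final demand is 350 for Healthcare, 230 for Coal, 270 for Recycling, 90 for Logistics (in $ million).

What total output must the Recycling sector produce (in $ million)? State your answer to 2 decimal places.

I − A =
  [   0.70    -0.30    -0.25    -0.10]
  [  -0.10     0.70    -0.05    -0.40]
  [  -0.35     0.00     0.95    -0.10]
  [  -0.10    -0.25    -0.15     1.00]
Compute the cofactors C_ij = (−1)^(i+j)·(3×3 minor ij) of I−A; the adjugate is their transpose:
adj(I−A) = Cᵀ =
  [ 0.558250   0.310500   0.194750   0.199500]
  [ 0.170500   0.549750   0.113000   0.248250]
  [ 0.219500   0.134250   0.368500   0.112500]
  [ 0.131375   0.188625   0.103000   0.370500]
det(I−A) = Σ_j (I−A)_1j·C_1j = (0.70)(0.558250) + (-0.30)(0.170500) + (-0.25)(0.219500) + (-0.10)(0.131375) = 0.2716125
(I − A)⁻¹ = adj(I−A) / det(I−A) ≈
  [   2.0553     1.1432     0.7170     0.7345]
  [   0.6277     2.0240     0.4160     0.9140]
  [   0.8081     0.4943     1.3567     0.4142]
  [   0.4837     0.6945     0.3792     1.3641]
x = (I − A)⁻¹ d = adj(I−A)·d / det(I−A), with det(I−A) = 0.2716125:
  x_H = (0.558250·350 + 0.310500·230 + 0.194750·270 + 0.199500·90) / 0.2716125 = 337.34 / 0.2716125 ≈ 1241.99
  x_C = (0.170500·350 + 0.549750·230 + 0.113000·270 + 0.248250·90) / 0.2716125 = 238.97 / 0.2716125 ≈ 879.82
  x_R = (0.219500·350 + 0.134250·230 + 0.368500·270 + 0.112500·90) / 0.2716125 = 217.3225 / 0.2716125 ≈ 800.12
  x_L = (0.131375·350 + 0.188625·230 + 0.103000·270 + 0.370500·90) / 0.2716125 = 150.52 / 0.2716125 ≈ 554.17

x_R = 800.12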